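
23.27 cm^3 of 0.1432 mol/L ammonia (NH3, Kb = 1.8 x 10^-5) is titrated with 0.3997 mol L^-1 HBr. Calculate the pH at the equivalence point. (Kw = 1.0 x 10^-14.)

n(NH3) = 0.1432 x 0.02327 = 0.003332 mol; V(HBr) at equivalence = 0.003332/0.3997 = 0.008337 L.
At equivalence the base is fully converted to NH4+; total volume = 0.03161 L, so [NH4+] = 0.003332/0.03161 = 0.1054 M.
Ka(NH4+) = Kw/Kb = 1.0e-14 / 1.8 x 10^-5 = 5.56e-10.
[H^+] = sqrt(Ka x [NH4+]) = sqrt(5.56e-10 x 0.1054) = 7.65e-6 M.
pH = -log(7.65e-6) = 5.12.

5.12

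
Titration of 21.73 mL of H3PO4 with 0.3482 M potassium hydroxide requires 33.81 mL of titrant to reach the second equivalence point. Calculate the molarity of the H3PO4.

n(KOH) = 0.3482 x 0.03381 = 0.01177 mol.
At the second equivalence point, 2 mol OH^- react per mol H3PO4, so n(H3PO4) = 0.01177 / 2 = 0.005886 mol.
[H3PO4] = 0.005886 / 0.02173 L = 0.271 M.

0.271 M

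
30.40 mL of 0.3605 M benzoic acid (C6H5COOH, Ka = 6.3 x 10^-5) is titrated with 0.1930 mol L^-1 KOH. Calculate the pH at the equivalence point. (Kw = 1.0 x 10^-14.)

n(C6H5COOH) = 0.3605 x 0.03040 = 0.01096 mol; V(KOH) at equivalence = 0.01096/0.1930 = 0.05678 L.
At equivalence all the acid is converted to C6H5COO-; total volume = 0.03040 + 0.05678 = 0.08718 L, so [C6H5COO-] = 0.01096/0.08718 = 0.1257 M.
Kb = Kw/Ka = 1.0e-14 / 6.3 x 10^-5 = 1.59e-10.
[OH^-] = sqrt(Kb x [C6H5COO-]) = sqrt(1.59e-10 x 0.1257) = 4.47e-6 M.
pOH = 5.35, so pH = 14.00 - 5.35 = 8.65.

8.65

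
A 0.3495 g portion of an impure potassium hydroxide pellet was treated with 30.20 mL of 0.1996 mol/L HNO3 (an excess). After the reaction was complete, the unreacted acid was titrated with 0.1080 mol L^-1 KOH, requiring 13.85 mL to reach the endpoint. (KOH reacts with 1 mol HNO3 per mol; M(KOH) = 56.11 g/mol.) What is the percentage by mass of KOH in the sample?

Total n(HNO3) added = 0.1996 x 0.03020 = 0.006028 mol.
n(KOH) used = 0.1080 x 0.01385 = 0.001496 mol, which equals the excess n(HNO3).
So n(HNO3) consumed by the sample = 0.006028 - 0.001496 = 0.004532 mol.
n(KOH) = 0.004532 / 1 = 0.004532 mol.
mass KOH = 0.004532 x 56.11 = 0.2543 g, so %KOH = 0.2543/0.3495 x 100 = 72.8%.

72.8%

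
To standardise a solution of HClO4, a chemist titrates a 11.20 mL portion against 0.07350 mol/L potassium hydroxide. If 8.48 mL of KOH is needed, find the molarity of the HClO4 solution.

n(KOH) delivered = 0.07350 x 0.008480 = 0.0006233 mol.
For a 1:1 reaction, n(HClO4) = 0.0006233 mol.
[HClO4] = 0.0006233 mol / 0.01120 L = 0.0556 M.

0.0556 M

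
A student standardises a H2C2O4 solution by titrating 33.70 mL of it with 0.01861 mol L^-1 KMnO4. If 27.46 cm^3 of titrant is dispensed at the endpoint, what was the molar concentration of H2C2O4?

n(KMnO4) = 0.01861 x 0.02746 = 0.0005110 mol.
From the balanced equation, 2 mol KMnO4 reacts with 5 mol H2C2O4, so n(H2C2O4) = 0.0005110 x 5/2 = 0.001278 mol.
[H2C2O4] = 0.001278 / 0.03370 L = 0.0379 M.

0.0379 M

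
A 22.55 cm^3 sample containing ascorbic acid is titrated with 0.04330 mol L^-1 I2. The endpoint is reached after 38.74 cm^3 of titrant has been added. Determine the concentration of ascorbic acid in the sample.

0.0744 M

n(I2) = 0.04330 x 0.03874 = 0.001677 mol.
From the balanced equation, 1 mol I2 reacts with 1 mol ascorbic acid, so n(ascorbic acid) = 0.001677 x 1/1 = 0.001677 mol.
[ascorbic acid] = 0.001677 / 0.02255 L = 0.0744 M.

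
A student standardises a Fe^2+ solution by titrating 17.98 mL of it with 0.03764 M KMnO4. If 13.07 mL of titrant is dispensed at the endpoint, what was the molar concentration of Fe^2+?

0.137 M

n(KMnO4) = 0.03764 x 0.01307 = 0.0004920 mol.
From the balanced equation, 1 mol KMnO4 reacts with 5 mol Fe^2+, so n(Fe^2+) = 0.0004920 x 5/1 = 0.002460 mol.
[Fe^2+] = 0.002460 / 0.01798 L = 0.137 M.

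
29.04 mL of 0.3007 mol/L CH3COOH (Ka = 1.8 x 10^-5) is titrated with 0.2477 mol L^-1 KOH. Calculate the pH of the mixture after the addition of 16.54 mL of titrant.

Initial n(CH3COOH) = 0.3007 x 0.02904 = 0.008732 mol.
n(KOH) added = 0.2477 x 0.01654 = 0.004097 mol, converting that many moles of CH3COOH to CH3COO-.
Remaining n(CH3COOH) = 0.004635 mol; n(CH3COO-) = 0.004097 mol.
By Henderson-Hasselbalch, pH = pKa + log([A^-]/[HA]) = 4.74 + log(0.004097/0.004635) = 4.74 + (-0.05) = 4.69.

4.69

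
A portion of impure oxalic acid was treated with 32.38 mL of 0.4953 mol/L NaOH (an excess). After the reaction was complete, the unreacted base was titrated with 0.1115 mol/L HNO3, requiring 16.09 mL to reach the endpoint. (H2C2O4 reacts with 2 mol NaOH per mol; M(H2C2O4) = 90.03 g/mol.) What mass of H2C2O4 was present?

Total n(NaOH) added = 0.4953 x 0.03238 = 0.01604 mol.
n(HNO3) used = 0.1115 x 0.01609 = 0.001794 mol, which equals the excess n(NaOH).
So n(NaOH) consumed by the sample = 0.01604 - 0.001794 = 0.01424 mol.
n(H2C2O4) = 0.01424 / 2 = 0.007122 mol.
mass = 0.007122 mol x 90.03 g/mol = 0.641 g.

0.641 g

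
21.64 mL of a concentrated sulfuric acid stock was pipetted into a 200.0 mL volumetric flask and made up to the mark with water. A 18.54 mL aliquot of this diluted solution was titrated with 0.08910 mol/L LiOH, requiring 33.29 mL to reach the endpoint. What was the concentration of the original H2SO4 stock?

0.739 M

n(LiOH) = 0.08910 x 0.03329 = 0.002966 mol.
n(H2SO4) in the aliquot = 0.002966 x 1/2 = 0.001483 mol.
[diluted H2SO4] = 0.001483 / 0.01854 = 0.07999 M.
Dilution factor = 200.0/21.64 = 9.242, so [stock] = 0.07999 x 9.242 = 0.739 M.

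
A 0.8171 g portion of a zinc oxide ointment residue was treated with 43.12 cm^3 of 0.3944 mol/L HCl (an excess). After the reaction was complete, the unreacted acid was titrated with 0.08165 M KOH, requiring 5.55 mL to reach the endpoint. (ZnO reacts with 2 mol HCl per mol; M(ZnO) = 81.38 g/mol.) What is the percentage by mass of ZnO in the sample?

Total n(HCl) added = 0.3944 x 0.04312 = 0.01701 mol.
n(KOH) used = 0.08165 x 0.005550 = 0.0004532 mol, which equals the excess n(HCl).
So n(HCl) consumed by the sample = 0.01701 - 0.0004532 = 0.01655 mol.
n(ZnO) = 0.01655 / 2 = 0.008277 mol.
mass ZnO = 0.008277 x 81.38 = 0.6736 g, so %ZnO = 0.6736/0.8171 x 100 = 82.4%.

82.4%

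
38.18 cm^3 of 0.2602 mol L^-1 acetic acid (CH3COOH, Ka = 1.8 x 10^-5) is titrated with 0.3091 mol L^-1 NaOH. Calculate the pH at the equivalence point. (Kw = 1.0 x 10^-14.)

8.95

n(CH3COOH) = 0.2602 x 0.03818 = 0.009934 mol; V(NaOH) at equivalence = 0.009934/0.3091 = 0.03214 L.
At equivalence all the acid is converted to CH3COO-; total volume = 0.03818 + 0.03214 = 0.07032 L, so [CH3COO-] = 0.009934/0.07032 = 0.1413 M.
Kb = Kw/Ka = 1.0e-14 / 1.8 x 10^-5 = 5.56e-10.
[OH^-] = sqrt(Kb x [CH3COO-]) = sqrt(5.56e-10 x 0.1413) = 8.86e-6 M.
pOH = 5.05, so pH = 14.00 - 5.05 = 8.95.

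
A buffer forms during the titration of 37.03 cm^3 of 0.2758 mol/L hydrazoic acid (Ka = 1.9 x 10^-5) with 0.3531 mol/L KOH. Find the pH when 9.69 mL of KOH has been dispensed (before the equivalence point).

4.42

Initial n(HN3) = 0.2758 x 0.03703 = 0.01021 mol.
n(KOH) added = 0.3531 x 0.009690 = 0.003422 mol, converting that many moles of HN3 to N3-.
Remaining n(HN3) = 0.006791 mol; n(N3-) = 0.003422 mol.
By Henderson-Hasselbalch, pH = pKa + log([A^-]/[HA]) = 4.72 + log(0.003422/0.006791) = 4.72 + (-0.30) = 4.42.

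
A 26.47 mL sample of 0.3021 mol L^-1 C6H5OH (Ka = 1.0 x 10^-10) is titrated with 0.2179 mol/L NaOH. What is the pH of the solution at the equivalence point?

n(C6H5OH) = 0.3021 x 0.02647 = 0.007997 mol; V(NaOH) at equivalence = 0.007997/0.2179 = 0.03670 L.
At equivalence all the acid is converted to C6H5O-; total volume = 0.02647 + 0.03670 = 0.06317 L, so [C6H5O-] = 0.007997/0.06317 = 0.1266 M.
Kb = Kw/Ka = 1.0e-14 / 1.0 x 10^-10 = 0.000100.
[OH^-] = sqrt(Kb x [C6H5O-]) = sqrt(0.000100 x 0.1266) = 0.00356 M.
pOH = 2.45, so pH = 14.00 - 2.45 = 11.55.

11.55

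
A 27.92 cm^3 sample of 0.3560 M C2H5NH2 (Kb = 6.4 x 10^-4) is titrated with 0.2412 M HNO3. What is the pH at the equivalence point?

5.82

n(C2H5NH2) = 0.3560 x 0.02792 = 0.009940 mol; V(HNO3) at equivalence = 0.009940/0.2412 = 0.04121 L.
At equivalence the base is fully converted to C2H5NH3+; total volume = 0.06913 L, so [C2H5NH3+] = 0.009940/0.06913 = 0.1438 M.
Ka(C2H5NH3+) = Kw/Kb = 1.0e-14 / 6.4 x 10^-4 = 1.56e-11.
[H^+] = sqrt(Ka x [C2H5NH3+]) = sqrt(1.56e-11 x 0.1438) = 1.50e-6 M.
pH = -log(1.50e-6) = 5.82.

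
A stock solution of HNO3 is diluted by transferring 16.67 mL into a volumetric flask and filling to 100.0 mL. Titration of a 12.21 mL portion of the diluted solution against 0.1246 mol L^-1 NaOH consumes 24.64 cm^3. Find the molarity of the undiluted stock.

1.51 M

n(NaOH) = 0.1246 x 0.02464 = 0.003070 mol.
n(HNO3) in the aliquot = 0.003070 mol.
[diluted HNO3] = 0.003070 / 0.01221 = 0.2514 M.
Dilution factor = 100.0/16.67 = 5.999, so [stock] = 0.2514 x 5.999 = 1.51 M.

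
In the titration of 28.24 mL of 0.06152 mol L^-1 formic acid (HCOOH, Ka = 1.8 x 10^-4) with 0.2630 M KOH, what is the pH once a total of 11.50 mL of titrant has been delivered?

12.51

n(acid) = 0.06152 x 0.02824 = 0.001737 mol; n(KOH) added = 0.2630 x 0.01150 = 0.003025 mol.
Base is in excess by 0.003025 - 0.001737 = 0.001287 mol in a total volume of 0.03974 L.
[OH^-] = 0.001287/0.03974 = 0.03239 M, so pOH = 1.49 and pH = 14.00 - 1.49 = 12.51.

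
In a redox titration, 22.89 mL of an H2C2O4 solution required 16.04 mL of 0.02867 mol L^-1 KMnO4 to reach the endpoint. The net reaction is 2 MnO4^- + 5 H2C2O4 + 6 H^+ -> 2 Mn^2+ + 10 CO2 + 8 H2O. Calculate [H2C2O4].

n(KMnO4) = 0.02867 x 0.01604 = 0.0004599 mol.
From the balanced equation, 2 mol KMnO4 reacts with 5 mol H2C2O4, so n(H2C2O4) = 0.0004599 x 5/2 = 0.001150 mol.
[H2C2O4] = 0.001150 / 0.02289 L = 0.0502 M.

0.0502 M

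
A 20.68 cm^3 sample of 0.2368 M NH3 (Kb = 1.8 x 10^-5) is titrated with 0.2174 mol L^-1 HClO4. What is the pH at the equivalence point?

5.10

n(NH3) = 0.2368 x 0.02068 = 0.004897 mol; V(HClO4) at equivalence = 0.004897/0.2174 = 0.02253 L.
At equivalence the base is fully converted to NH4+; total volume = 0.04321 L, so [NH4+] = 0.004897/0.04321 = 0.1133 M.
Ka(NH4+) = Kw/Kb = 1.0e-14 / 1.8 x 10^-5 = 5.56e-10.
[H^+] = sqrt(Ka x [NH4+]) = sqrt(5.56e-10 x 0.1133) = 7.94e-6 M.
pH = -log(7.94e-6) = 5.10.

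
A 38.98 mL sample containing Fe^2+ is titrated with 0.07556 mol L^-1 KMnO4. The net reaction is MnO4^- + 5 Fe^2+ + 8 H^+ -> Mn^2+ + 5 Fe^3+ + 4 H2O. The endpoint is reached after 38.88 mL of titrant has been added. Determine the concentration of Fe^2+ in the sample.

n(KMnO4) = 0.07556 x 0.03888 = 0.002938 mol.
From the balanced equation, 1 mol KMnO4 reacts with 5 mol Fe^2+, so n(Fe^2+) = 0.002938 x 5/1 = 0.01469 mol.
[Fe^2+] = 0.01469 / 0.03898 L = 0.377 M.

0.377 M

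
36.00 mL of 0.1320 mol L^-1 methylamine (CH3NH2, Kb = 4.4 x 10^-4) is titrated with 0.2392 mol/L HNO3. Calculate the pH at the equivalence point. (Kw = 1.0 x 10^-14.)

5.86

n(CH3NH2) = 0.1320 x 0.03600 = 0.004752 mol; V(HNO3) at equivalence = 0.004752/0.2392 = 0.01987 L.
At equivalence the base is fully converted to CH3NH3+; total volume = 0.05587 L, so [CH3NH3+] = 0.004752/0.05587 = 0.08506 M.
Ka(CH3NH3+) = Kw/Kb = 1.0e-14 / 4.4 x 10^-4 = 2.27e-11.
[H^+] = sqrt(Ka x [CH3NH3+]) = sqrt(2.27e-11 x 0.08506) = 1.39e-6 M.
pH = -log(1.39e-6) = 5.86.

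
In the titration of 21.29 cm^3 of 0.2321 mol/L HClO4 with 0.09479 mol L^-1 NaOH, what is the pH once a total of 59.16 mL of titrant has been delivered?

n(acid) = 0.2321 x 0.02129 = 0.004941 mol; n(NaOH) added = 0.09479 x 0.05916 = 0.005608 mol.
Base is in excess by 0.005608 - 0.004941 = 0.0006664 mol in a total volume of 0.08045 L.
[OH^-] = 0.0006664/0.08045 = 0.008283 M, so pOH = 2.08 and pH = 14.00 - 2.08 = 11.92.

11.92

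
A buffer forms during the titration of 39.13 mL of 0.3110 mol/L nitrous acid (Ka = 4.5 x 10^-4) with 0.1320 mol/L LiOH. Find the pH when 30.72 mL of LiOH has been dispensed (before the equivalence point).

Initial n(HNO2) = 0.3110 x 0.03913 = 0.01217 mol.
n(LiOH) added = 0.1320 x 0.03072 = 0.004055 mol, converting that many moles of HNO2 to NO2-.
Remaining n(HNO2) = 0.008114 mol; n(NO2-) = 0.004055 mol.
By Henderson-Hasselbalch, pH = pKa + log([A^-]/[HA]) = 3.35 + log(0.004055/0.008114) = 3.35 + (-0.30) = 3.05.

3.05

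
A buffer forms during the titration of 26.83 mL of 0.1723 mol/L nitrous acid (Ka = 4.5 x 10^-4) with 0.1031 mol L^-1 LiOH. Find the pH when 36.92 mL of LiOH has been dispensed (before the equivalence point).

4.02

Initial n(HNO2) = 0.1723 x 0.02683 = 0.004623 mol.
n(LiOH) added = 0.1031 x 0.03692 = 0.003806 mol, converting that many moles of HNO2 to NO2-.
Remaining n(HNO2) = 0.0008164 mol; n(NO2-) = 0.003806 mol.
By Henderson-Hasselbalch, pH = pKa + log([A^-]/[HA]) = 3.35 + log(0.003806/0.0008164) = 3.35 + (+0.67) = 4.02.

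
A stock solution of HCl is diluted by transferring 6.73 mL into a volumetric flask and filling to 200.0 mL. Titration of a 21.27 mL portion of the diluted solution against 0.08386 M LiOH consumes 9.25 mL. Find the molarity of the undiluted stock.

n(LiOH) = 0.08386 x 0.009250 = 0.0007757 mol.
n(HCl) in the aliquot = 0.0007757 mol.
[diluted HCl] = 0.0007757 / 0.02127 = 0.03647 M.
Dilution factor = 200.0/6.730 = 29.72, so [stock] = 0.03647 x 29.72 = 1.08 M.

1.08 M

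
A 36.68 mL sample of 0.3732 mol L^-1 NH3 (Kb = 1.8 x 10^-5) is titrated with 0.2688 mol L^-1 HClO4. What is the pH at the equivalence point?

n(NH3) = 0.3732 x 0.03668 = 0.01369 mol; V(HClO4) at equivalence = 0.01369/0.2688 = 0.05093 L.
At equivalence the base is fully converted to NH4+; total volume = 0.08761 L, so [NH4+] = 0.01369/0.08761 = 0.1563 M.
Ka(NH4+) = Kw/Kb = 1.0e-14 / 1.8 x 10^-5 = 5.56e-10.
[H^+] = sqrt(Ka x [NH4+]) = sqrt(5.56e-10 x 0.1563) = 9.32e-6 M.
pH = -log(9.32e-6) = 5.03.

5.03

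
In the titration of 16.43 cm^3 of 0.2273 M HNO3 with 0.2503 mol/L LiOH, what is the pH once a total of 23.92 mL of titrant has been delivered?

12.75

n(acid) = 0.2273 x 0.01643 = 0.003735 mol; n(LiOH) added = 0.2503 x 0.02392 = 0.005987 mol.
Base is in excess by 0.005987 - 0.003735 = 0.002253 mol in a total volume of 0.04035 L.
[OH^-] = 0.002253/0.04035 = 0.05583 M, so pOH = 1.25 and pH = 14.00 - 1.25 = 12.75.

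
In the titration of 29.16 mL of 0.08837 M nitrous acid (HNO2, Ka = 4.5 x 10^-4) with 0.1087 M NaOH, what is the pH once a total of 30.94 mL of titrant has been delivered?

n(acid) = 0.08837 x 0.02916 = 0.002577 mol; n(NaOH) added = 0.1087 x 0.03094 = 0.003363 mol.
Base is in excess by 0.003363 - 0.002577 = 0.0007863 mol in a total volume of 0.06010 L.
[OH^-] = 0.0007863/0.06010 = 0.01308 M, so pOH = 1.88 and pH = 14.00 - 1.88 = 12.12.

12.12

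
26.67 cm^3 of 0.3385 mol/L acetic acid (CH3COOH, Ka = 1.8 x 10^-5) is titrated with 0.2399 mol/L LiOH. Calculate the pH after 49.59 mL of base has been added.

12.58

n(acid) = 0.3385 x 0.02667 = 0.009028 mol; n(LiOH) added = 0.2399 x 0.04959 = 0.01190 mol.
Base is in excess by 0.01190 - 0.009028 = 0.002869 mol in a total volume of 0.07626 L.
[OH^-] = 0.002869/0.07626 = 0.03762 M, so pOH = 1.42 and pH = 14.00 - 1.42 = 12.58.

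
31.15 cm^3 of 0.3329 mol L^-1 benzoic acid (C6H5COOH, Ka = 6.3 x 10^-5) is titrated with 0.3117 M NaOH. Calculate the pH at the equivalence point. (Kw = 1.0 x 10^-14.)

8.70

n(C6H5COOH) = 0.3329 x 0.03115 = 0.01037 mol; V(NaOH) at equivalence = 0.01037/0.3117 = 0.03327 L.
At equivalence all the acid is converted to C6H5COO-; total volume = 0.03115 + 0.03327 = 0.06442 L, so [C6H5COO-] = 0.01037/0.06442 = 0.1610 M.
Kb = Kw/Ka = 1.0e-14 / 6.3 x 10^-5 = 1.59e-10.
[OH^-] = sqrt(Kb x [C6H5COO-]) = sqrt(1.59e-10 x 0.1610) = 5.05e-6 M.
pOH = 5.30, so pH = 14.00 - 5.30 = 8.70.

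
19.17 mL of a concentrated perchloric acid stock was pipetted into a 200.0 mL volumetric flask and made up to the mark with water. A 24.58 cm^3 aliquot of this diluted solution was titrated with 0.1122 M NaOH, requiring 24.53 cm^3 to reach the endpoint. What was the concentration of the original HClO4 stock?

n(NaOH) = 0.1122 x 0.02453 = 0.002752 mol.
n(HClO4) in the aliquot = 0.002752 mol.
[diluted HClO4] = 0.002752 / 0.02458 = 0.1120 M.
Dilution factor = 200.0/19.17 = 10.43, so [stock] = 0.1120 x 10.43 = 1.17 M.

1.17 M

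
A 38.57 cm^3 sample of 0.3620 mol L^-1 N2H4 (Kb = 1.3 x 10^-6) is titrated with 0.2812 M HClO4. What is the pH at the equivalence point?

n(N2H4) = 0.3620 x 0.03857 = 0.01396 mol; V(HClO4) at equivalence = 0.01396/0.2812 = 0.04965 L.
At equivalence the base is fully converted to N2H5+; total volume = 0.08822 L, so [N2H5+] = 0.01396/0.08822 = 0.1583 M.
Ka(N2H5+) = Kw/Kb = 1.0e-14 / 1.3 x 10^-6 = 7.69e-9.
[H^+] = sqrt(Ka x [N2H5+]) = sqrt(7.69e-9 x 0.1583) = 3.49e-5 M.
pH = -log(3.49e-5) = 4.46.

4.46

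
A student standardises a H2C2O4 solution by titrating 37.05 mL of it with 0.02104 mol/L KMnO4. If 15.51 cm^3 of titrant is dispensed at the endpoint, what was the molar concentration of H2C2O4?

0.0220 M

n(KMnO4) = 0.02104 x 0.01551 = 0.0003263 mol.
From the balanced equation, 2 mol KMnO4 reacts with 5 mol H2C2O4, so n(H2C2O4) = 0.0003263 x 5/2 = 0.0008158 mol.
[H2C2O4] = 0.0008158 / 0.03705 L = 0.0220 M.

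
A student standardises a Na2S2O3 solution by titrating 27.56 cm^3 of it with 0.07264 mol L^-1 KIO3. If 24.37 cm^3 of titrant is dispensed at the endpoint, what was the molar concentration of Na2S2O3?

0.385 M

n(KIO3) = 0.07264 x 0.02437 = 0.001770 mol.
From the balanced equation, 1 mol KIO3 reacts with 6 mol Na2S2O3, so n(Na2S2O3) = 0.001770 x 6/1 = 0.01062 mol.
[Na2S2O3] = 0.01062 / 0.02756 L = 0.385 M.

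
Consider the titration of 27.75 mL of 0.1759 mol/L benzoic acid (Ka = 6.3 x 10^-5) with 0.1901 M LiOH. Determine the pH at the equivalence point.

n(C6H5COOH) = 0.1759 x 0.02775 = 0.004881 mol; V(LiOH) at equivalence = 0.004881/0.1901 = 0.02568 L.
At equivalence all the acid is converted to C6H5COO-; total volume = 0.02775 + 0.02568 = 0.05343 L, so [C6H5COO-] = 0.004881/0.05343 = 0.09136 M.
Kb = Kw/Ka = 1.0e-14 / 6.3 x 10^-5 = 1.59e-10.
[OH^-] = sqrt(Kb x [C6H5COO-]) = sqrt(1.59e-10 x 0.09136) = 3.81e-6 M.
pOH = 5.42, so pH = 14.00 - 5.42 = 8.58.

8.58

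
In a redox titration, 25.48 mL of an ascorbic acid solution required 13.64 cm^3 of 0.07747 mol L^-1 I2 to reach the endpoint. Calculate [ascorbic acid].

0.0415 M

n(I2) = 0.07747 x 0.01364 = 0.001057 mol.
From the balanced equation, 1 mol I2 reacts with 1 mol ascorbic acid, so n(ascorbic acid) = 0.001057 x 1/1 = 0.001057 mol.
[ascorbic acid] = 0.001057 / 0.02548 L = 0.0415 M.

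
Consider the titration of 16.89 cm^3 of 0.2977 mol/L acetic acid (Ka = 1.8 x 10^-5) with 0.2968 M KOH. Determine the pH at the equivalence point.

n(CH3COOH) = 0.2977 x 0.01689 = 0.005028 mol; V(KOH) at equivalence = 0.005028/0.2968 = 0.01694 L.
At equivalence all the acid is converted to CH3COO-; total volume = 0.01689 + 0.01694 = 0.03383 L, so [CH3COO-] = 0.005028/0.03383 = 0.1486 M.
Kb = Kw/Ka = 1.0e-14 / 1.8 x 10^-5 = 5.56e-10.
[OH^-] = sqrt(Kb x [CH3COO-]) = sqrt(5.56e-10 x 0.1486) = 9.09e-6 M.
pOH = 5.04, so pH = 14.00 - 5.04 = 8.96.

8.96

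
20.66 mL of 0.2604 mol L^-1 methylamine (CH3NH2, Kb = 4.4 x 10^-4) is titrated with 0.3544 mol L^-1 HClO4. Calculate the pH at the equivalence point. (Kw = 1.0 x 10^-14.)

n(CH3NH2) = 0.2604 x 0.02066 = 0.005380 mol; V(HClO4) at equivalence = 0.005380/0.3544 = 0.01518 L.
At equivalence the base is fully converted to CH3NH3+; total volume = 0.03584 L, so [CH3NH3+] = 0.005380/0.03584 = 0.1501 M.
Ka(CH3NH3+) = Kw/Kb = 1.0e-14 / 4.4 x 10^-4 = 2.27e-11.
[H^+] = sqrt(Ka x [CH3NH3+]) = sqrt(2.27e-11 x 0.1501) = 1.85e-6 M.
pH = -log(1.85e-6) = 5.73.

5.73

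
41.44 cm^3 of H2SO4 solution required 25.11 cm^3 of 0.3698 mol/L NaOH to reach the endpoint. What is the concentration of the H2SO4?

0.112 M

n(NaOH) delivered = 0.3698 x 0.02511 = 0.009286 mol.
The reaction is 1 H2SO4 + 2 NaOH, so n(H2SO4) = 0.009286 x 1/2 = 0.004643 mol.
[H2SO4] = 0.004643 mol / 0.04144 L = 0.112 M.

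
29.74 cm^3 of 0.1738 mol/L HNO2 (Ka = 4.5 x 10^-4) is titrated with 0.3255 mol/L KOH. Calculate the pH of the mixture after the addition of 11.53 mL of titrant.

Initial n(HNO2) = 0.1738 x 0.02974 = 0.005169 mol.
n(KOH) added = 0.3255 x 0.01153 = 0.003753 mol, converting that many moles of HNO2 to NO2-.
Remaining n(HNO2) = 0.001416 mol; n(NO2-) = 0.003753 mol.
By Henderson-Hasselbalch, pH = pKa + log([A^-]/[HA]) = 3.35 + log(0.003753/0.001416) = 3.35 + (+0.42) = 3.77.

3.77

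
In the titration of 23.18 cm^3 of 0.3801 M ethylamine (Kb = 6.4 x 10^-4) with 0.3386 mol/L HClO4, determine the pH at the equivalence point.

5.78

n(C2H5NH2) = 0.3801 x 0.02318 = 0.008811 mol; V(HClO4) at equivalence = 0.008811/0.3386 = 0.02602 L.
At equivalence the base is fully converted to C2H5NH3+; total volume = 0.04920 L, so [C2H5NH3+] = 0.008811/0.04920 = 0.1791 M.
Ka(C2H5NH3+) = Kw/Kb = 1.0e-14 / 6.4 x 10^-4 = 1.56e-11.
[H^+] = sqrt(Ka x [C2H5NH3+]) = sqrt(1.56e-11 x 0.1791) = 1.67e-6 M.
pH = -log(1.67e-6) = 5.78.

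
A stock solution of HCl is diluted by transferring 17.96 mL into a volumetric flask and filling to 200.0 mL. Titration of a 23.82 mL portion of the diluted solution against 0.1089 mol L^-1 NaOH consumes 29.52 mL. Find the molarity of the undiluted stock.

1.50 M

n(NaOH) = 0.1089 x 0.02952 = 0.003215 mol.
n(HCl) in the aliquot = 0.003215 mol.
[diluted HCl] = 0.003215 / 0.02382 = 0.1350 M.
Dilution factor = 200.0/17.96 = 11.14, so [stock] = 0.1350 x 11.14 = 1.50 M.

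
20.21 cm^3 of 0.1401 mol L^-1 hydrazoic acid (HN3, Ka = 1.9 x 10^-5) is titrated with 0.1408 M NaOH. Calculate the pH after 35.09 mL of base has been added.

12.58

n(acid) = 0.1401 x 0.02021 = 0.002831 mol; n(NaOH) added = 0.1408 x 0.03509 = 0.004941 mol.
Base is in excess by 0.004941 - 0.002831 = 0.002109 mol in a total volume of 0.05530 L.
[OH^-] = 0.002109/0.05530 = 0.03814 M, so pOH = 1.42 and pH = 14.00 - 1.42 = 12.58.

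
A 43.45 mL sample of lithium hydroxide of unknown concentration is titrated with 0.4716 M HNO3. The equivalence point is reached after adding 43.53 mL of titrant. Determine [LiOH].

n(HNO3) delivered = 0.4716 x 0.04353 = 0.02053 mol.
For a 1:1 reaction, n(LiOH) = 0.02053 mol.
[LiOH] = 0.02053 mol / 0.04345 L = 0.472 M.

0.472 M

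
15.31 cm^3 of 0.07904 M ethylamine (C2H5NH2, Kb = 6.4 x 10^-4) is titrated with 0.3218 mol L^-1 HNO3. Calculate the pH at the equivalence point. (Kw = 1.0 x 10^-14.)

6.00

n(C2H5NH2) = 0.07904 x 0.01531 = 0.001210 mol; V(HNO3) at equivalence = 0.001210/0.3218 = 0.003760 L.
At equivalence the base is fully converted to C2H5NH3+; total volume = 0.01907 L, so [C2H5NH3+] = 0.001210/0.01907 = 0.06345 M.
Ka(C2H5NH3+) = Kw/Kb = 1.0e-14 / 6.4 x 10^-4 = 1.56e-11.
[H^+] = sqrt(Ka x [C2H5NH3+]) = sqrt(1.56e-11 x 0.06345) = 9.96e-7 M.
pH = -log(9.96e-7) = 6.00.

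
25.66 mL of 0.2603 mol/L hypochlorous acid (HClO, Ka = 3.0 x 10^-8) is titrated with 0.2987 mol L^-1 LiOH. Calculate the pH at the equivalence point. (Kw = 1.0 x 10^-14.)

n(HClO) = 0.2603 x 0.02566 = 0.006679 mol; V(LiOH) at equivalence = 0.006679/0.2987 = 0.02236 L.
At equivalence all the acid is converted to ClO-; total volume = 0.02566 + 0.02236 = 0.04802 L, so [ClO-] = 0.006679/0.04802 = 0.1391 M.
Kb = Kw/Ka = 1.0e-14 / 3.0 x 10^-8 = 3.33e-7.
[OH^-] = sqrt(Kb x [ClO-]) = sqrt(3.33e-7 x 0.1391) = 0.000215 M.
pOH = 3.67, so pH = 14.00 - 3.67 = 10.33.

10.33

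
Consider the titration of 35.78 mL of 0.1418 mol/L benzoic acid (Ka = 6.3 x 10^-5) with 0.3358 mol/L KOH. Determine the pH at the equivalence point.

8.60

n(C6H5COOH) = 0.1418 x 0.03578 = 0.005074 mol; V(KOH) at equivalence = 0.005074/0.3358 = 0.01511 L.
At equivalence all the acid is converted to C6H5COO-; total volume = 0.03578 + 0.01511 = 0.05089 L, so [C6H5COO-] = 0.005074/0.05089 = 0.09970 M.
Kb = Kw/Ka = 1.0e-14 / 6.3 x 10^-5 = 1.59e-10.
[OH^-] = sqrt(Kb x [C6H5COO-]) = sqrt(1.59e-10 x 0.09970) = 3.98e-6 M.
pOH = 5.40, so pH = 14.00 - 5.40 = 8.60.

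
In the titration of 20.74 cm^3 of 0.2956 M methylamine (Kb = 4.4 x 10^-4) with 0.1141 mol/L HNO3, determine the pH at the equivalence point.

n(CH3NH2) = 0.2956 x 0.02074 = 0.006131 mol; V(HNO3) at equivalence = 0.006131/0.1141 = 0.05373 L.
At equivalence the base is fully converted to CH3NH3+; total volume = 0.07447 L, so [CH3NH3+] = 0.006131/0.07447 = 0.08232 M.
Ka(CH3NH3+) = Kw/Kb = 1.0e-14 / 4.4 x 10^-4 = 2.27e-11.
[H^+] = sqrt(Ka x [CH3NH3+]) = sqrt(2.27e-11 x 0.08232) = 1.37e-6 M.
pH = -log(1.37e-6) = 5.86.

5.86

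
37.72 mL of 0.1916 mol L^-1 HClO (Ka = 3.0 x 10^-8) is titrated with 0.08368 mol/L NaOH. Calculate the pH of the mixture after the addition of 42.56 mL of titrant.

Initial n(HClO) = 0.1916 x 0.03772 = 0.007227 mol.
n(NaOH) added = 0.08368 x 0.04256 = 0.003561 mol, converting that many moles of HClO to ClO-.
Remaining n(HClO) = 0.003666 mol; n(ClO-) = 0.003561 mol.
By Henderson-Hasselbalch, pH = pKa + log([A^-]/[HA]) = 7.52 + log(0.003561/0.003666) = 7.52 + (-0.01) = 7.51.

7.51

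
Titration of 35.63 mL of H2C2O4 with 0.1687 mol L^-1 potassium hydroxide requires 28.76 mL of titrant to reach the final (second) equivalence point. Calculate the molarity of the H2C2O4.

n(KOH) = 0.1687 x 0.02876 = 0.004852 mol.
At the final (second) equivalence point, 2 mol OH^- react per mol H2C2O4, so n(H2C2O4) = 0.004852 / 2 = 0.002426 mol.
[H2C2O4] = 0.002426 / 0.03563 L = 0.0681 M.

0.0681 M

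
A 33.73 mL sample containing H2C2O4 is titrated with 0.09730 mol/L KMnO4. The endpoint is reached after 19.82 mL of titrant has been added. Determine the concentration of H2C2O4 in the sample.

n(KMnO4) = 0.09730 x 0.01982 = 0.001928 mol.
From the balanced equation, 2 mol KMnO4 reacts with 5 mol H2C2O4, so n(H2C2O4) = 0.001928 x 5/2 = 0.004821 mol.
[H2C2O4] = 0.004821 / 0.03373 L = 0.143 M.

0.143 M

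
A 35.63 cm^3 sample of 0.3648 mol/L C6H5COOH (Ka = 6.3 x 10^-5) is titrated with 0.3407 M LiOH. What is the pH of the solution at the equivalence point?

n(C6H5COOH) = 0.3648 x 0.03563 = 0.01300 mol; V(LiOH) at equivalence = 0.01300/0.3407 = 0.03815 L.
At equivalence all the acid is converted to C6H5COO-; total volume = 0.03563 + 0.03815 = 0.07378 L, so [C6H5COO-] = 0.01300/0.07378 = 0.1762 M.
Kb = Kw/Ka = 1.0e-14 / 6.3 x 10^-5 = 1.59e-10.
[OH^-] = sqrt(Kb x [C6H5COO-]) = sqrt(1.59e-10 x 0.1762) = 5.29e-6 M.
pOH = 5.28, so pH = 14.00 - 5.28 = 8.72.

8.72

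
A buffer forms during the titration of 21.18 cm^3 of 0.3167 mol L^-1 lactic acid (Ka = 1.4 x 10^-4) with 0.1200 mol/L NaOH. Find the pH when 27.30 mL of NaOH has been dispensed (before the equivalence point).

3.83

Initial n(HC3H5O3) = 0.3167 x 0.02118 = 0.006708 mol.
n(NaOH) added = 0.1200 x 0.02730 = 0.003276 mol, converting that many moles of HC3H5O3 to C3H5O3-.
Remaining n(HC3H5O3) = 0.003432 mol; n(C3H5O3-) = 0.003276 mol.
By Henderson-Hasselbalch, pH = pKa + log([A^-]/[HA]) = 3.85 + log(0.003276/0.003432) = 3.85 + (-0.02) = 3.83.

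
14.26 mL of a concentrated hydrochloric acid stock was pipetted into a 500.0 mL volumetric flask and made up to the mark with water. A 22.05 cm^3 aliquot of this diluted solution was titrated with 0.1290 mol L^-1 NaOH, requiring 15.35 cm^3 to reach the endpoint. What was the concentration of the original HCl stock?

n(NaOH) = 0.1290 x 0.01535 = 0.001980 mol.
n(HCl) in the aliquot = 0.001980 mol.
[diluted HCl] = 0.001980 / 0.02205 = 0.08980 M.
Dilution factor = 500.0/14.26 = 35.06, so [stock] = 0.08980 x 35.06 = 3.15 M.

3.15 M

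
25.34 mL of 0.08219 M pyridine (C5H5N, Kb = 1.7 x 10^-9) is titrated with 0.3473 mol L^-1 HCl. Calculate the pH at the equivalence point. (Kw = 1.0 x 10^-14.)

3.20

n(C5H5N) = 0.08219 x 0.02534 = 0.002083 mol; V(HCl) at equivalence = 0.002083/0.3473 = 0.005997 L.
At equivalence the base is fully converted to C5H5NH+; total volume = 0.03134 L, so [C5H5NH+] = 0.002083/0.03134 = 0.06646 M.
Ka(C5H5NH+) = Kw/Kb = 1.0e-14 / 1.7 x 10^-9 = 5.88e-6.
[H^+] = sqrt(Ka x [C5H5NH+]) = sqrt(5.88e-6 x 0.06646) = 0.000625 M.
pH = -log(0.000625) = 3.20.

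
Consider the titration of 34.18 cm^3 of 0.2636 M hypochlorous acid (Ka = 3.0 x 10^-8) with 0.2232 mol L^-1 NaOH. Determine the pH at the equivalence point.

n(HClO) = 0.2636 x 0.03418 = 0.009010 mol; V(NaOH) at equivalence = 0.009010/0.2232 = 0.04037 L.
At equivalence all the acid is converted to ClO-; total volume = 0.03418 + 0.04037 = 0.07455 L, so [ClO-] = 0.009010/0.07455 = 0.1209 M.
Kb = Kw/Ka = 1.0e-14 / 3.0 x 10^-8 = 3.33e-7.
[OH^-] = sqrt(Kb x [ClO-]) = sqrt(3.33e-7 x 0.1209) = 0.000201 M.
pOH = 3.70, so pH = 14.00 - 3.70 = 10.30.

10.30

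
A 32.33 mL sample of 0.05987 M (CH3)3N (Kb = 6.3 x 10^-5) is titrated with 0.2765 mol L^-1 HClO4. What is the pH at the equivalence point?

n((CH3)3N) = 0.05987 x 0.03233 = 0.001936 mol; V(HClO4) at equivalence = 0.001936/0.2765 = 0.007000 L.
At equivalence the base is fully converted to (CH3)3NH+; total volume = 0.03933 L, so [(CH3)3NH+] = 0.001936/0.03933 = 0.04921 M.
Ka((CH3)3NH+) = Kw/Kb = 1.0e-14 / 6.3 x 10^-5 = 1.59e-10.
[H^+] = sqrt(Ka x [(CH3)3NH+]) = sqrt(1.59e-10 x 0.04921) = 2.79e-6 M.
pH = -log(2.79e-6) = 5.55.

5.55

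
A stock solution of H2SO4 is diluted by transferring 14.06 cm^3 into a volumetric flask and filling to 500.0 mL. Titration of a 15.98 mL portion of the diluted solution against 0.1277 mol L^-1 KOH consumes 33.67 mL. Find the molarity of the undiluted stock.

n(KOH) = 0.1277 x 0.03367 = 0.004300 mol.
n(H2SO4) in the aliquot = 0.004300 x 1/2 = 0.002150 mol.
[diluted H2SO4] = 0.002150 / 0.01598 = 0.1345 M.
Dilution factor = 500.0/14.06 = 35.56, so [stock] = 0.1345 x 35.56 = 4.78 M.

4.78 M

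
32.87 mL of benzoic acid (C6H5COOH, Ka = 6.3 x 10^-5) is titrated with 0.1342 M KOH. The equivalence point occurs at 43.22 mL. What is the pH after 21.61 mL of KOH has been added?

4.20

21.61 mL is exactly half the equivalence volume (43.22/2), i.e. the half-equivalence point.
There, n(HA) = n(A^-), so pH = pKa = -log(6.3 x 10^-5) = 4.20.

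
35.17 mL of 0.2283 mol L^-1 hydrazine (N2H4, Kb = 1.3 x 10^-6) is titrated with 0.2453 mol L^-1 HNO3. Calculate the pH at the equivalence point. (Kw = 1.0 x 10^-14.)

4.52

n(N2H4) = 0.2283 x 0.03517 = 0.008029 mol; V(HNO3) at equivalence = 0.008029/0.2453 = 0.03273 L.
At equivalence the base is fully converted to N2H5+; total volume = 0.06790 L, so [N2H5+] = 0.008029/0.06790 = 0.1182 M.
Ka(N2H5+) = Kw/Kb = 1.0e-14 / 1.3 x 10^-6 = 7.69e-9.
[H^+] = sqrt(Ka x [N2H5+]) = sqrt(7.69e-9 x 0.1182) = 3.02e-5 M.
pH = -log(3.02e-5) = 4.52.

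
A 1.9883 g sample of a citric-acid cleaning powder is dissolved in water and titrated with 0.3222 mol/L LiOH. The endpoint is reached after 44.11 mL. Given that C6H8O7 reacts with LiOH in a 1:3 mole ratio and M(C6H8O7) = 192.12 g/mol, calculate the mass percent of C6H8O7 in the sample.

n(LiOH) = 0.3222 x 0.04411 = 0.01421 mol.
n(C6H8O7) = 0.01421 / 3 = 0.004737 mol.
mass of C6H8O7 = 0.004737 x 192.12 = 0.9102 g.
% purity = 0.9102 / 1.9883 x 100 = 45.8%.

45.8%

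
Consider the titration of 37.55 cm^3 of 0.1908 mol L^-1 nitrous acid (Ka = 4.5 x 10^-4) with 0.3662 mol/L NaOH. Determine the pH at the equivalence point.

8.22

n(HNO2) = 0.1908 x 0.03755 = 0.007165 mol; V(NaOH) at equivalence = 0.007165/0.3662 = 0.01956 L.
At equivalence all the acid is converted to NO2-; total volume = 0.03755 + 0.01956 = 0.05711 L, so [NO2-] = 0.007165/0.05711 = 0.1254 M.
Kb = Kw/Ka = 1.0e-14 / 4.5 x 10^-4 = 2.22e-11.
[OH^-] = sqrt(Kb x [NO2-]) = sqrt(2.22e-11 x 0.1254) = 1.67e-6 M.
pOH = 5.78, so pH = 14.00 - 5.78 = 8.22.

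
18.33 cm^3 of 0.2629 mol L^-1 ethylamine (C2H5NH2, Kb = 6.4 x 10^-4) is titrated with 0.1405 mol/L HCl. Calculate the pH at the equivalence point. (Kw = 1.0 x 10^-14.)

n(C2H5NH2) = 0.2629 x 0.01833 = 0.004819 mol; V(HCl) at equivalence = 0.004819/0.1405 = 0.03430 L.
At equivalence the base is fully converted to C2H5NH3+; total volume = 0.05263 L, so [C2H5NH3+] = 0.004819/0.05263 = 0.09157 M.
Ka(C2H5NH3+) = Kw/Kb = 1.0e-14 / 6.4 x 10^-4 = 1.56e-11.
[H^+] = sqrt(Ka x [C2H5NH3+]) = sqrt(1.56e-11 x 0.09157) = 1.20e-6 M.
pH = -log(1.20e-6) = 5.92.

5.92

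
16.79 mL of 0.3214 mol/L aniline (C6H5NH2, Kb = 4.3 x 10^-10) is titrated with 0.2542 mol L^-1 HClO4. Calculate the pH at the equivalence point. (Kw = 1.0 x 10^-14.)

n(C6H5NH2) = 0.3214 x 0.01679 = 0.005396 mol; V(HClO4) at equivalence = 0.005396/0.2542 = 0.02123 L.
At equivalence the base is fully converted to C6H5NH3+; total volume = 0.03802 L, so [C6H5NH3+] = 0.005396/0.03802 = 0.1419 M.
Ka(C6H5NH3+) = Kw/Kb = 1.0e-14 / 4.3 x 10^-10 = 2.33e-5.
[H^+] = sqrt(Ka x [C6H5NH3+]) = sqrt(2.33e-5 x 0.1419) = 0.00182 M.
pH = -log(0.00182) = 2.74.

2.74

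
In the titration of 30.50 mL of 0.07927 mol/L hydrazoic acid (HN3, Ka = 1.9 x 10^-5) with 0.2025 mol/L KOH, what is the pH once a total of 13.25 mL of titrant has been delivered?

n(acid) = 0.07927 x 0.03050 = 0.002418 mol; n(KOH) added = 0.2025 x 0.01325 = 0.002683 mol.
Base is in excess by 0.002683 - 0.002418 = 0.0002654 mol in a total volume of 0.04375 L.
[OH^-] = 0.0002654/0.04375 = 0.006066 M, so pOH = 2.22 and pH = 14.00 - 2.22 = 11.78.

11.78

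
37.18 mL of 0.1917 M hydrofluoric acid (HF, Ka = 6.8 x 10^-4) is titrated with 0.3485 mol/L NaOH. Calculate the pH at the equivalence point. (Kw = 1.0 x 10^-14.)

n(HF) = 0.1917 x 0.03718 = 0.007127 mol; V(NaOH) at equivalence = 0.007127/0.3485 = 0.02045 L.
At equivalence all the acid is converted to F-; total volume = 0.03718 + 0.02045 = 0.05763 L, so [F-] = 0.007127/0.05763 = 0.1237 M.
Kb = Kw/Ka = 1.0e-14 / 6.8 x 10^-4 = 1.47e-11.
[OH^-] = sqrt(Kb x [F-]) = sqrt(1.47e-11 x 0.1237) = 1.35e-6 M.
pOH = 5.87, so pH = 14.00 - 5.87 = 8.13.

8.13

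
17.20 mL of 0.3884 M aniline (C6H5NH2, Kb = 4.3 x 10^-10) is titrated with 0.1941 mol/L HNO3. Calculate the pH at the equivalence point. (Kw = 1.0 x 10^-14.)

2.76

n(C6H5NH2) = 0.3884 x 0.01720 = 0.006680 mol; V(HNO3) at equivalence = 0.006680/0.1941 = 0.03442 L.
At equivalence the base is fully converted to C6H5NH3+; total volume = 0.05162 L, so [C6H5NH3+] = 0.006680/0.05162 = 0.1294 M.
Ka(C6H5NH3+) = Kw/Kb = 1.0e-14 / 4.3 x 10^-10 = 2.33e-5.
[H^+] = sqrt(Ka x [C6H5NH3+]) = sqrt(2.33e-5 x 0.1294) = 0.00173 M.
pH = -log(0.00173) = 2.76.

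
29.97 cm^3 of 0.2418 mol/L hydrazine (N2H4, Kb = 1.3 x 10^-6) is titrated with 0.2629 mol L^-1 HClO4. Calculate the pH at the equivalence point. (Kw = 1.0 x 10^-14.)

n(N2H4) = 0.2418 x 0.02997 = 0.007247 mol; V(HClO4) at equivalence = 0.007247/0.2629 = 0.02756 L.
At equivalence the base is fully converted to N2H5+; total volume = 0.05753 L, so [N2H5+] = 0.007247/0.05753 = 0.1260 M.
Ka(N2H5+) = Kw/Kb = 1.0e-14 / 1.3 x 10^-6 = 7.69e-9.
[H^+] = sqrt(Ka x [N2H5+]) = sqrt(7.69e-9 x 0.1260) = 3.11e-5 M.
pH = -log(3.11e-5) = 4.51.

4.51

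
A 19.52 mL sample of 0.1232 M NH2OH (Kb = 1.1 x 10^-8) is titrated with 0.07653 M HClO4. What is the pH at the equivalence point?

n(NH2OH) = 0.1232 x 0.01952 = 0.002405 mol; V(HClO4) at equivalence = 0.002405/0.07653 = 0.03142 L.
At equivalence the base is fully converted to NH3OH+; total volume = 0.05094 L, so [NH3OH+] = 0.002405/0.05094 = 0.04721 M.
Ka(NH3OH+) = Kw/Kb = 1.0e-14 / 1.1 x 10^-8 = 9.09e-7.
[H^+] = sqrt(Ka x [NH3OH+]) = sqrt(9.09e-7 x 0.04721) = 0.000207 M.
pH = -log(0.000207) = 3.68.

3.68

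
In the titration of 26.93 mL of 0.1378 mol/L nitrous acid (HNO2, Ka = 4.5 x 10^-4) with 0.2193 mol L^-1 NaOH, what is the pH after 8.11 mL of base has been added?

3.31

Initial n(HNO2) = 0.1378 x 0.02693 = 0.003711 mol.
n(NaOH) added = 0.2193 x 0.008110 = 0.001779 mol, converting that many moles of HNO2 to NO2-.
Remaining n(HNO2) = 0.001932 mol; n(NO2-) = 0.001779 mol.
By Henderson-Hasselbalch, pH = pKa + log([A^-]/[HA]) = 3.35 + log(0.001779/0.001932) = 3.35 + (-0.04) = 3.31.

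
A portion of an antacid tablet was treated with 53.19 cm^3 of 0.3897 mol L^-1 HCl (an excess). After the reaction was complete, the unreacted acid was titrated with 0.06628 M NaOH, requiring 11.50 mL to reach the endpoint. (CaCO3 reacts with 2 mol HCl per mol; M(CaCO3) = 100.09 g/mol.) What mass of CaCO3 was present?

0.999 g

Total n(HCl) added = 0.3897 x 0.05319 = 0.02073 mol.
n(NaOH) used = 0.06628 x 0.01150 = 0.0007622 mol, which equals the excess n(HCl).
So n(HCl) consumed by the sample = 0.02073 - 0.0007622 = 0.01997 mol.
n(CaCO3) = 0.01997 / 2 = 0.009983 mol.
mass = 0.009983 mol x 100.09 g/mol = 0.999 g.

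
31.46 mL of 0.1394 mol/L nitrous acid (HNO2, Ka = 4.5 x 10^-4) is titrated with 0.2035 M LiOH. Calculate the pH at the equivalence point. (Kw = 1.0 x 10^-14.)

8.13

n(HNO2) = 0.1394 x 0.03146 = 0.004386 mol; V(LiOH) at equivalence = 0.004386/0.2035 = 0.02155 L.
At equivalence all the acid is converted to NO2-; total volume = 0.03146 + 0.02155 = 0.05301 L, so [NO2-] = 0.004386/0.05301 = 0.08273 M.
Kb = Kw/Ka = 1.0e-14 / 4.5 x 10^-4 = 2.22e-11.
[OH^-] = sqrt(Kb x [NO2-]) = sqrt(2.22e-11 x 0.08273) = 1.36e-6 M.
pOH = 5.87, so pH = 14.00 - 5.87 = 8.13.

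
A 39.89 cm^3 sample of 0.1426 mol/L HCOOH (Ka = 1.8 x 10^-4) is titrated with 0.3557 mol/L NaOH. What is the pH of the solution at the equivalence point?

8.38

n(HCOOH) = 0.1426 x 0.03989 = 0.005688 mol; V(NaOH) at equivalence = 0.005688/0.3557 = 0.01599 L.
At equivalence all the acid is converted to HCOO-; total volume = 0.03989 + 0.01599 = 0.05588 L, so [HCOO-] = 0.005688/0.05588 = 0.1018 M.
Kb = Kw/Ka = 1.0e-14 / 1.8 x 10^-4 = 5.56e-11.
[OH^-] = sqrt(Kb x [HCOO-]) = sqrt(5.56e-11 x 0.1018) = 2.38e-6 M.
pOH = 5.62, so pH = 14.00 - 5.62 = 8.38.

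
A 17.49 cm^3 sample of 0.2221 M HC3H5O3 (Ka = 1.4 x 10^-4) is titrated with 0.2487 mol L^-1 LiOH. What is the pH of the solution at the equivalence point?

n(HC3H5O3) = 0.2221 x 0.01749 = 0.003885 mol; V(LiOH) at equivalence = 0.003885/0.2487 = 0.01562 L.
At equivalence all the acid is converted to C3H5O3-; total volume = 0.01749 + 0.01562 = 0.03311 L, so [C3H5O3-] = 0.003885/0.03311 = 0.1173 M.
Kb = Kw/Ka = 1.0e-14 / 1.4 x 10^-4 = 7.14e-11.
[OH^-] = sqrt(Kb x [C3H5O3-]) = sqrt(7.14e-11 x 0.1173) = 2.89e-6 M.
pOH = 5.54, so pH = 14.00 - 5.54 = 8.46.

8.46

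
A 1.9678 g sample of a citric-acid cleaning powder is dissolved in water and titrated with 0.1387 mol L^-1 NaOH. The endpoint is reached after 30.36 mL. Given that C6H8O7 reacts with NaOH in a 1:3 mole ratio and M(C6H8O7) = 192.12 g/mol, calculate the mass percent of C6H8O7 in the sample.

n(NaOH) = 0.1387 x 0.03036 = 0.004211 mol.
n(C6H8O7) = 0.004211 / 3 = 0.001404 mol.
mass of C6H8O7 = 0.001404 x 192.12 = 0.2697 g.
% purity = 0.2697 / 1.9678 x 100 = 13.7%.

13.7%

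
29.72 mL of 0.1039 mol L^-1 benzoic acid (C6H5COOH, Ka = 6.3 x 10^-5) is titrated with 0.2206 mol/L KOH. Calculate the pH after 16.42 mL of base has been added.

12.06

n(acid) = 0.1039 x 0.02972 = 0.003088 mol; n(KOH) added = 0.2206 x 0.01642 = 0.003622 mol.
Base is in excess by 0.003622 - 0.003088 = 0.0005343 mol in a total volume of 0.04614 L.
[OH^-] = 0.0005343/0.04614 = 0.01158 M, so pOH = 1.94 and pH = 14.00 - 1.94 = 12.06.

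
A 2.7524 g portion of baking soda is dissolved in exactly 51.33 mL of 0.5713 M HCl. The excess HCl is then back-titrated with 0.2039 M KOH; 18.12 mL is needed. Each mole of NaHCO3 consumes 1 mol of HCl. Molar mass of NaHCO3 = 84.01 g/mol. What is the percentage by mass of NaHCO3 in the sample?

Total n(HCl) added = 0.5713 x 0.05133 = 0.02932 mol.
n(KOH) used = 0.2039 x 0.01812 = 0.003695 mol, which equals the excess n(HCl).
So n(HCl) consumed by the sample = 0.02932 - 0.003695 = 0.02563 mol.
n(NaHCO3) = 0.02563 / 1 = 0.02563 mol.
mass NaHCO3 = 0.02563 x 84.01 = 2.153 g, so %NaHCO3 = 2.153/2.7524 x 100 = 78.2%.

78.2%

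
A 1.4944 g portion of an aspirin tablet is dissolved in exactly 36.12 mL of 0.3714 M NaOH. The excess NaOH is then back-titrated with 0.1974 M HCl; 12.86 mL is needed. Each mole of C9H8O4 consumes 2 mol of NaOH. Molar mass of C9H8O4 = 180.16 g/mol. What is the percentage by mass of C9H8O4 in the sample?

65.6%

Total n(NaOH) added = 0.3714 x 0.03612 = 0.01341 mol.
n(HCl) used = 0.1974 x 0.01286 = 0.002539 mol, which equals the excess n(NaOH).
So n(NaOH) consumed by the sample = 0.01341 - 0.002539 = 0.01088 mol.
n(C9H8O4) = 0.01088 / 2 = 0.005438 mol.
mass C9H8O4 = 0.005438 x 180.16 = 0.9797 g, so %C9H8O4 = 0.9797/1.4944 x 100 = 65.6%.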